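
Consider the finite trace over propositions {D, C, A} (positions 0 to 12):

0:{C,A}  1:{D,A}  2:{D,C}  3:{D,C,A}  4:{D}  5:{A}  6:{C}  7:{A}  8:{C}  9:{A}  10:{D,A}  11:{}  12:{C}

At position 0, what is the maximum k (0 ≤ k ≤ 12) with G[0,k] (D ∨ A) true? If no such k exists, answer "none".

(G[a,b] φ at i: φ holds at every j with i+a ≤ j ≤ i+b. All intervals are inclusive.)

5

(D ∨ A) must hold from j=0 onward; find where it first fails.
  j=0: holds
  j=1: holds
  j=2: holds
  j=3: holds
  j=4: holds
  j=5: holds
  j=6: fails
Holds on [0,5], so largest k = 5.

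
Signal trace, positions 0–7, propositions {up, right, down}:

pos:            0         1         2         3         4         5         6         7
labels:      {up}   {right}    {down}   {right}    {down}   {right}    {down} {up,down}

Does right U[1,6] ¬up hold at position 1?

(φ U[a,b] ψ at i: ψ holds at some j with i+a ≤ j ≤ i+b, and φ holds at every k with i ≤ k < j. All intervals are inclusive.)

True

Need some j in [2,7] with ¬up, and right at every k in [1,j-1].
  j=2: ¬up holds; right holds at every k in [1,1] → satisfied.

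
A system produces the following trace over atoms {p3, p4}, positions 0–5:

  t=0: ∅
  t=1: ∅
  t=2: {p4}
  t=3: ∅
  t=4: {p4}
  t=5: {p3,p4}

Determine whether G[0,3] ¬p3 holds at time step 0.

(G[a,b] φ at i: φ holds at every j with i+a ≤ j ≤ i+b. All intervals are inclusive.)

True

Check ¬p3 at every j in [0,3]:
  j=0: true
  j=1: true
  j=2: true
  j=3: true
All positions satisfy it → formula holds.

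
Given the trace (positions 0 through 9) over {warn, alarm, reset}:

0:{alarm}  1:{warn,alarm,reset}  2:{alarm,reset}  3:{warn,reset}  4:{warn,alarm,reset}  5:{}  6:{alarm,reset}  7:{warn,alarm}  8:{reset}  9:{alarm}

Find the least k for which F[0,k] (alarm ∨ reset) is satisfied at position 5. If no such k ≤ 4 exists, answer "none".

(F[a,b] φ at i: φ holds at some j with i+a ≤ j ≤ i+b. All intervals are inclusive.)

Scan j = 5,6,… for (alarm ∨ reset):
  j=5: fails
  j=6: holds
First hit at j=6, so smallest k = 6-5 = 1.

1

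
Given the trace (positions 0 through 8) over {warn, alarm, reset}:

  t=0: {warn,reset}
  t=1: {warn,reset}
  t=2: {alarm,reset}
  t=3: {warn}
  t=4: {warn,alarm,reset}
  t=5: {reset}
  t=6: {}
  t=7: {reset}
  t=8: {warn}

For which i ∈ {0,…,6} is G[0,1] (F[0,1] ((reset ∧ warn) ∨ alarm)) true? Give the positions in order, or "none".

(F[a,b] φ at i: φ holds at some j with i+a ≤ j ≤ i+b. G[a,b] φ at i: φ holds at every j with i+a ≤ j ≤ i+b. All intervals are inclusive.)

Evaluate at each i in [0,6]:
  i=0: ✓ (all of [0,1])
  i=1: ✓ (all of [1,2])
  i=2: ✓ (all of [2,3])
  i=3: ✓ (all of [3,4])
  i=4: ✗ (fails at j=5)
  i=5: ✗ (fails at j=5)
  i=6: ✗ (fails at j=6)

0, 1, 2, 3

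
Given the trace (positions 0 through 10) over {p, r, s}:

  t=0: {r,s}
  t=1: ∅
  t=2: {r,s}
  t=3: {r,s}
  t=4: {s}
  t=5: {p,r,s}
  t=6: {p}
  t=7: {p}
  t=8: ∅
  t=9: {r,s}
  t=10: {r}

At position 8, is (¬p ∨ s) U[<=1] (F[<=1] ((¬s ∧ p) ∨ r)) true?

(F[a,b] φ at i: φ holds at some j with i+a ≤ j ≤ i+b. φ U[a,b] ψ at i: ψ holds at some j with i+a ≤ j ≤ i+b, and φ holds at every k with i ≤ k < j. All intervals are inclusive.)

Need some j in [8,9] with F[<=1] ((¬s ∧ p) ∨ r), and (¬p ∨ s) at every k in [8,j-1].
  j=8: F[<=1] ((¬s ∧ p) ∨ r) holds; no prefix to check → satisfied.

Holds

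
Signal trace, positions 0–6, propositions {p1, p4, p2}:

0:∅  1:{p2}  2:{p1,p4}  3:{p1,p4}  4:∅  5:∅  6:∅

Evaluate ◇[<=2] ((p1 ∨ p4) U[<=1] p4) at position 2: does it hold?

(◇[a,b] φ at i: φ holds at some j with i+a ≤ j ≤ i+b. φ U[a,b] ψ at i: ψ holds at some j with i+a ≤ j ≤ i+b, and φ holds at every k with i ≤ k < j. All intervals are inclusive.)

Yes

Check ((p1 ∨ p4) U[<=1] p4) at each j in [2,4]:
  j=2: holds
  j=3: holds
  j=4: fails
Found at j=2 → formula holds.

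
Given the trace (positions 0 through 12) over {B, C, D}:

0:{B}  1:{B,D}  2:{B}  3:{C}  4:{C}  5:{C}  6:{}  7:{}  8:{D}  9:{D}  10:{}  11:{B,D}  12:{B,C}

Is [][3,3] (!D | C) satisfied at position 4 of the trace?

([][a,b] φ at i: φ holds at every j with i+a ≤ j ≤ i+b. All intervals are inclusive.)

Check (!D | C) at every j in [7,7]:
  j=7: true
All positions satisfy it → formula holds.

True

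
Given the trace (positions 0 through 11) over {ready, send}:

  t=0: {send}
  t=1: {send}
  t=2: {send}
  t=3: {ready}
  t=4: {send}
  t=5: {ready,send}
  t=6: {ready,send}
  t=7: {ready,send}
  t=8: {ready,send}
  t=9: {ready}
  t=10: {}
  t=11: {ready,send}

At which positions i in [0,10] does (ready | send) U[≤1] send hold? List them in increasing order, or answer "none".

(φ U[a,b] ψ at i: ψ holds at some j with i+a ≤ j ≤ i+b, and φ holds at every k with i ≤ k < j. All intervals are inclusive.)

Evaluate at each i in [0,10]:
  i=0: ✓ (rhs at j=0)
  i=1: ✓ (rhs at j=1)
  i=2: ✓ (rhs at j=2)
  i=3: ✓ (rhs at j=4; lhs holds on [3,3])
  i=4: ✓ (rhs at j=4)
  i=5: ✓ (rhs at j=5)
  i=6: ✓ (rhs at j=6)
  i=7: ✓ (rhs at j=7)
  i=8: ✓ (rhs at j=8)
  i=9: ✗ (no rhs in [9,10])
  i=10: ✗ (lhs fails at k=10 before rhs at j=11)

0, 1, 2, 3, 4, 5, 6, 7, 8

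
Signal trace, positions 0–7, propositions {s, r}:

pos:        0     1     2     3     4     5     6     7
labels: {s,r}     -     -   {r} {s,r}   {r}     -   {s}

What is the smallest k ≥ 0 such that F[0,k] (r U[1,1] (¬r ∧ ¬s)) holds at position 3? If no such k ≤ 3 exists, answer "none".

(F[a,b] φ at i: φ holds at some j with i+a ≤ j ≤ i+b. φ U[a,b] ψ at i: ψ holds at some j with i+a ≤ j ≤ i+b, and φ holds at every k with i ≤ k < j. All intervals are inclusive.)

Scan j = 3,4,… for (r U[1,1] (¬r ∧ ¬s)):
  j=3: fails
  j=4: fails
  j=5: holds
First hit at j=5, so smallest k = 5-3 = 2.

2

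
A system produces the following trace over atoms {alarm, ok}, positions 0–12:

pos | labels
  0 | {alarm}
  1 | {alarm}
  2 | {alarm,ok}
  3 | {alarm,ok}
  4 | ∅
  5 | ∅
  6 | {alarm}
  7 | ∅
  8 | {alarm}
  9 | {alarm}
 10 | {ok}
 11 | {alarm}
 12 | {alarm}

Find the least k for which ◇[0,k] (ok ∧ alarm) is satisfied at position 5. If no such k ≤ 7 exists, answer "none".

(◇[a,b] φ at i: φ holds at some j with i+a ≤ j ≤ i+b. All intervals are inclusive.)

Scan j = 5,6,… for (ok ∧ alarm):
  j=5: fails
  j=6: fails
  j=7: fails
  j=8: fails
  j=9: fails
  j=10: fails
  j=11: fails
  j=12: fails
No j in [5,12] satisfies it → none.

none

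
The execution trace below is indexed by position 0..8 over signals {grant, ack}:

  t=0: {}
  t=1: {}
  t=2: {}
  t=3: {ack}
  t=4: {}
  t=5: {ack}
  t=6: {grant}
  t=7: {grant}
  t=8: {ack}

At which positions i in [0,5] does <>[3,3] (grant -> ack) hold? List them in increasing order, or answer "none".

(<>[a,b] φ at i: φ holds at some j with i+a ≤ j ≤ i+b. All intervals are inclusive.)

0, 1, 2, 5

Evaluate at each i in [0,5]:
  i=0: ✓ (witness j=3)
  i=1: ✓ (witness j=4)
  i=2: ✓ (witness j=5)
  i=3: ✗ (none in [6,6])
  i=4: ✗ (none in [7,7])
  i=5: ✓ (witness j=8)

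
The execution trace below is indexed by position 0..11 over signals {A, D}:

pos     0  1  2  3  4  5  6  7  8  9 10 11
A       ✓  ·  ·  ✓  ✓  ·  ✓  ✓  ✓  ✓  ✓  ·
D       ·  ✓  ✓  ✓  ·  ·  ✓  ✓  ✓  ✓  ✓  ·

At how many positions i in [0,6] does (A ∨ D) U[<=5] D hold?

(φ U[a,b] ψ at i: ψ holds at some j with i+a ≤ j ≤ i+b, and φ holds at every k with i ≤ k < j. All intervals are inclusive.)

5

Evaluate at each i in [0,6]:
  i=0: ✓ (rhs at j=1; lhs holds on [0,0])
  i=1: ✓ (rhs at j=1)
  i=2: ✓ (rhs at j=2)
  i=3: ✓ (rhs at j=3)
  i=4: ✗ (lhs fails at k=5 before rhs at j=6)
  i=5: ✗ (lhs fails at k=5 before rhs at j=6)
  i=6: ✓ (rhs at j=6)
Positions where it holds: {0, 1, 2, 3, 6} → 5.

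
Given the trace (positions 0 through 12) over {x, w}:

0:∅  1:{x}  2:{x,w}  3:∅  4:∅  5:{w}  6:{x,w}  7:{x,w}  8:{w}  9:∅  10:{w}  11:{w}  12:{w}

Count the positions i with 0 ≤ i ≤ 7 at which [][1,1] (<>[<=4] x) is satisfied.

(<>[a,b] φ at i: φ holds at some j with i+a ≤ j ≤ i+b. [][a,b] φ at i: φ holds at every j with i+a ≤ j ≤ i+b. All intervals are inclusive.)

Evaluate at each i in [0,7]:
  i=0: ✓ (all of [1,1])
  i=1: ✓ (all of [2,2])
  i=2: ✓ (all of [3,3])
  i=3: ✓ (all of [4,4])
  i=4: ✓ (all of [5,5])
  i=5: ✓ (all of [6,6])
  i=6: ✓ (all of [7,7])
  i=7: ✗ (fails at j=8)
Positions where it holds: {0, 1, 2, 3, 4, 5, 6} → 7.

7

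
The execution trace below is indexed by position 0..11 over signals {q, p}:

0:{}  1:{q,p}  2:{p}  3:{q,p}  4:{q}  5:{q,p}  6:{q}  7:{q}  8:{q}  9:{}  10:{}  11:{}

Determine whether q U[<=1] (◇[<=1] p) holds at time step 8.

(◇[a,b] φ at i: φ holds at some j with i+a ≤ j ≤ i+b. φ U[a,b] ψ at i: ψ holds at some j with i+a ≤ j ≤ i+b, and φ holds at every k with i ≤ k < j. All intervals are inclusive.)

False

Need some j in [8,9] with ◇[<=1] p, and q at every k in [8,j-1].
  j=8: ◇[<=1] p — fails (none in [8,9]).
  j=9: ◇[<=1] p — fails (none in [9,10]).
No j in the window works → until fails.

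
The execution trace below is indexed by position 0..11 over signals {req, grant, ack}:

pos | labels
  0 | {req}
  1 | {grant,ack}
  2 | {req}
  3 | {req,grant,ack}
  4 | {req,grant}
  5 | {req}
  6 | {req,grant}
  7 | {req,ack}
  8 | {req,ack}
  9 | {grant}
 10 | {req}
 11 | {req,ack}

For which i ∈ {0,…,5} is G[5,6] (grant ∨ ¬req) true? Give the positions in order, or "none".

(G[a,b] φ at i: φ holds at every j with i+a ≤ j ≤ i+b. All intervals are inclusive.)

none

Evaluate at each i in [0,5]:
  i=0: ✗ (fails at j=5)
  i=1: ✗ (fails at j=7)
  i=2: ✗ (fails at j=7)
  i=3: ✗ (fails at j=8)
  i=4: ✗ (fails at j=10)
  i=5: ✗ (fails at j=10)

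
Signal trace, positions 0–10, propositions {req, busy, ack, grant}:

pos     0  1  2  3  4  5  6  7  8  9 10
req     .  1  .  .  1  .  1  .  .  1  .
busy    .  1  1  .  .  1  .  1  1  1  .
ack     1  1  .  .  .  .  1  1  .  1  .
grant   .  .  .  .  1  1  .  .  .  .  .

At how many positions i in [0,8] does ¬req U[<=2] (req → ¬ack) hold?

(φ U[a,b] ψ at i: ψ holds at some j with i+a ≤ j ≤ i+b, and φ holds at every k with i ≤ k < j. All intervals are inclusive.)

7

Evaluate at each i in [0,8]:
  i=0: ✓ (rhs at j=0)
  i=1: ✗ (lhs fails at k=1 before rhs at j=2)
  i=2: ✓ (rhs at j=2)
  i=3: ✓ (rhs at j=3)
  i=4: ✓ (rhs at j=4)
  i=5: ✓ (rhs at j=5)
  i=6: ✗ (lhs fails at k=6 before rhs at j=7)
  i=7: ✓ (rhs at j=7)
  i=8: ✓ (rhs at j=8)
Positions where it holds: {0, 2, 3, 4, 5, 7, 8} → 7.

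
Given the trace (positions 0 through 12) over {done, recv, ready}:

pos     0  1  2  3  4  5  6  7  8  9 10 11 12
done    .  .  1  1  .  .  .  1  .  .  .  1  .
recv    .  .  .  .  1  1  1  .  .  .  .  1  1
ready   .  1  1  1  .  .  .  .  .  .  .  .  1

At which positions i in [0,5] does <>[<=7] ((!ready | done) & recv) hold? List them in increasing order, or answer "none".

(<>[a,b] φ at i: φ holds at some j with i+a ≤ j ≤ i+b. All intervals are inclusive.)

Evaluate at each i in [0,5]:
  i=0: ✓ (witness j=4)
  i=1: ✓ (witness j=4)
  i=2: ✓ (witness j=4)
  i=3: ✓ (witness j=4)
  i=4: ✓ (witness j=4)
  i=5: ✓ (witness j=5)

0, 1, 2, 3, 4, 5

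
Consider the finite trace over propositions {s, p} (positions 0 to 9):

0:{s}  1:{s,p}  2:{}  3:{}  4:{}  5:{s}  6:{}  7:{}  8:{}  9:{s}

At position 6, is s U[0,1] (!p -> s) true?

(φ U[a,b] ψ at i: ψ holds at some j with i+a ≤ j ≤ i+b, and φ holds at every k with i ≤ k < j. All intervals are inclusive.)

Does not hold

Need some j in [6,7] with (!p -> s), and s at every k in [6,j-1].
  j=6: (!p -> s) false.
  j=7: (!p -> s) false.
No j in the window works → until fails.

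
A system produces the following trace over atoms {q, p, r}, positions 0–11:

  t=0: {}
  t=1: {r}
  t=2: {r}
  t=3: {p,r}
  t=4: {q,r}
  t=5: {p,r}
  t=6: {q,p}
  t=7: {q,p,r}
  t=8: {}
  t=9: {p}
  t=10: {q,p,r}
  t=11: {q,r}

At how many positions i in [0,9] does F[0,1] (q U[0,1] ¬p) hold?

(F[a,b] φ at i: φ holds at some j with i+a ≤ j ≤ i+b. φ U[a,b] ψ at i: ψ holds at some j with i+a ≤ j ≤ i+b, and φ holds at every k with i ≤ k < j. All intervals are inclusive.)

9

Evaluate at each i in [0,9]:
  i=0: ✓ (witness j=0)
  i=1: ✓ (witness j=1)
  i=2: ✓ (witness j=2)
  i=3: ✓ (witness j=4)
  i=4: ✓ (witness j=4)
  i=5: ✗ (none in [5,6])
  i=6: ✓ (witness j=7)
  i=7: ✓ (witness j=7)
  i=8: ✓ (witness j=8)
  i=9: ✓ (witness j=10)
Positions where it holds: {0, 1, 2, 3, 4, 6, 7, 8, 9} → 9.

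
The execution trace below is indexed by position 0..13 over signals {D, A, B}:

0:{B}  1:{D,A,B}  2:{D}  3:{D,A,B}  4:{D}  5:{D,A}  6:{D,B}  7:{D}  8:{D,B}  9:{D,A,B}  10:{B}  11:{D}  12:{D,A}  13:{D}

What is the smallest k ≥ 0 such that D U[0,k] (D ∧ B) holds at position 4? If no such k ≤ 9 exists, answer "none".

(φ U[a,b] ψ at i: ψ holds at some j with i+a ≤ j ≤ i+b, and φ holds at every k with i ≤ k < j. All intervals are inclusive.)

2

Need earliest j ≥ 4 with (D ∧ B), and D at every k in [4,j-1].
  j=4: rhs fails.
  j=5: rhs fails.
  j=6: rhs holds; lhs holds on [4,5]. k = 2.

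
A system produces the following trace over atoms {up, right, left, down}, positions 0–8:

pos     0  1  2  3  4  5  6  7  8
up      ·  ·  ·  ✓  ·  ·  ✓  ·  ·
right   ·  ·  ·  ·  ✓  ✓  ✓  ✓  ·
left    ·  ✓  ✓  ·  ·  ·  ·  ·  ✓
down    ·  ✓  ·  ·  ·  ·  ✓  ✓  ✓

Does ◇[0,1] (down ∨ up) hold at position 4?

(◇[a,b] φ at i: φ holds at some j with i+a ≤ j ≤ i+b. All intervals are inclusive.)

Check (down ∨ up) at each j in [4,5]:
  j=4: false
  j=5: false
No position in the window satisfies it → formula fails.

Does not hold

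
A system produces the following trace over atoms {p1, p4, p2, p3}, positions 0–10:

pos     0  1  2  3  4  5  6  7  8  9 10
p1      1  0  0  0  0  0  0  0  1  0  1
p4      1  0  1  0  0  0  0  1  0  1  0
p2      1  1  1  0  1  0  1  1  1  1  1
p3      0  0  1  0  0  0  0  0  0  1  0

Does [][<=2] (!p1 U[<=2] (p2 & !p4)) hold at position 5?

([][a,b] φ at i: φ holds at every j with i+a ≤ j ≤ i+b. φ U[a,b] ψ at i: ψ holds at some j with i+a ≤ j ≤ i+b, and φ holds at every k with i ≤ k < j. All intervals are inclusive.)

Yes

Check (!p1 U[<=2] (p2 & !p4)) at every j in [5,7]:
  j=5: holds
  j=6: holds
  j=7: holds
All positions satisfy it → formula holds.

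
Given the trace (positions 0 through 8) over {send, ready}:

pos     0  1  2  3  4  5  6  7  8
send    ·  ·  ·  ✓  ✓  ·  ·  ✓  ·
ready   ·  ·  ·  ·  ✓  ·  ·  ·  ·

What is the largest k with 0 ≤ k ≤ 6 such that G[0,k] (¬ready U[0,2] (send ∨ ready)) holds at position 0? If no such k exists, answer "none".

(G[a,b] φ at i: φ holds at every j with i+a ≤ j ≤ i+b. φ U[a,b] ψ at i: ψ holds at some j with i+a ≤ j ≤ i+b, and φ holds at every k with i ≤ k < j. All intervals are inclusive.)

(¬ready U[0,2] (send ∨ ready)) must hold from j=0 onward; find where it first fails.
  j=0: fails → no k works.

none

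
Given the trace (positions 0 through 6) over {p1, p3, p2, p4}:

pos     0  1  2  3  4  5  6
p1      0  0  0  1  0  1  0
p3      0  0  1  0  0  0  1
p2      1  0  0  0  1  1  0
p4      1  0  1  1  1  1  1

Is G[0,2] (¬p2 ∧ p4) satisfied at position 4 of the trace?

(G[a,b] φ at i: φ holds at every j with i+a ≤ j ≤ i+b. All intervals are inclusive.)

False

Check (¬p2 ∧ p4) at every j in [4,6]:
  j=4: false
  j=5: false
  j=6: true
Fails at j=4 → formula fails.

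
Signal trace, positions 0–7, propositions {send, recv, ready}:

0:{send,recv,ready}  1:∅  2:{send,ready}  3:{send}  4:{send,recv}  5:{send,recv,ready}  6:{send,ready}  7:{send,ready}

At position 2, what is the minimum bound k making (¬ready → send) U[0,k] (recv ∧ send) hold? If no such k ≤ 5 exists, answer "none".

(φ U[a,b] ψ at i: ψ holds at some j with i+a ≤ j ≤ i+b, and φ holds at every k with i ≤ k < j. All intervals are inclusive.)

Need earliest j ≥ 2 with (recv ∧ send), and (¬ready → send) at every k in [2,j-1].
  j=2: rhs fails.
  j=3: rhs fails.
  j=4: rhs holds; lhs holds on [2,3]. k = 2.

2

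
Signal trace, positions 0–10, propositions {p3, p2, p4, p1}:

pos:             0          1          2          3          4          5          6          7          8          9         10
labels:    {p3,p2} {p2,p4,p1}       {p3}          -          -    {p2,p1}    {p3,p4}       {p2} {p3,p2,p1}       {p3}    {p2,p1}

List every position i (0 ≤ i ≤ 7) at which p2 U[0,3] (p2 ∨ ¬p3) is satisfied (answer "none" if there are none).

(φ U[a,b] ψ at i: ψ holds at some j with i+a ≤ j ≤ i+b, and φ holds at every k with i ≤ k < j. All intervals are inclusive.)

0, 1, 3, 4, 5, 7

Evaluate at each i in [0,7]:
  i=0: ✓ (rhs at j=0)
  i=1: ✓ (rhs at j=1)
  i=2: ✗ (lhs fails at k=2 before rhs at j=3)
  i=3: ✓ (rhs at j=3)
  i=4: ✓ (rhs at j=4)
  i=5: ✓ (rhs at j=5)
  i=6: ✗ (lhs fails at k=6 before rhs at j=7)
  i=7: ✓ (rhs at j=7)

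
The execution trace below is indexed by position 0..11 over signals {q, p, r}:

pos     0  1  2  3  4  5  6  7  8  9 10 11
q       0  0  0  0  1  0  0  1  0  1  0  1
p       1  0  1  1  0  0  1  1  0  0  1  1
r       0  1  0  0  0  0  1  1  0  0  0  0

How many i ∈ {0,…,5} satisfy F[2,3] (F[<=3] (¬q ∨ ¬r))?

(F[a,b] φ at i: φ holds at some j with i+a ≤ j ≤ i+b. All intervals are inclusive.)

6

Evaluate at each i in [0,5]:
  i=0: ✓ (witness j=2)
  i=1: ✓ (witness j=3)
  i=2: ✓ (witness j=4)
  i=3: ✓ (witness j=5)
  i=4: ✓ (witness j=6)
  i=5: ✓ (witness j=7)
Positions where it holds: {0, 1, 2, 3, 4, 5} → 6.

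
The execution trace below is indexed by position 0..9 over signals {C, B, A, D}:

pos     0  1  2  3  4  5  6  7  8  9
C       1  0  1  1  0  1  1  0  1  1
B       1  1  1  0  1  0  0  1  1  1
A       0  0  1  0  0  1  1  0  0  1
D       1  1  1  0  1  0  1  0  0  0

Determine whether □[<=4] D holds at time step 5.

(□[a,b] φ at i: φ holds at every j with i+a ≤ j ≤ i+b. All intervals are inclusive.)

Check D at every j in [5,9]:
  j=5: false
  j=6: true
  j=7: false
  j=8: false
  j=9: false
Fails at j=5 → formula fails.

Does not hold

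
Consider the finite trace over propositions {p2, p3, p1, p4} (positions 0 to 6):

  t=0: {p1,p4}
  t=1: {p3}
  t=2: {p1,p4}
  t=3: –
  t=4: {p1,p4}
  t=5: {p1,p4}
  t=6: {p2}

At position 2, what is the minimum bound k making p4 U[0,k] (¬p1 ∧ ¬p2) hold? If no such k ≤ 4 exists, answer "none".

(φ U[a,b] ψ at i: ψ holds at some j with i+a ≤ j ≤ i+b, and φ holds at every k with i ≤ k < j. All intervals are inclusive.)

1

Need earliest j ≥ 2 with (¬p1 ∧ ¬p2), and p4 at every k in [2,j-1].
  j=2: rhs fails.
  j=3: rhs holds; lhs holds on [2,2]. k = 1.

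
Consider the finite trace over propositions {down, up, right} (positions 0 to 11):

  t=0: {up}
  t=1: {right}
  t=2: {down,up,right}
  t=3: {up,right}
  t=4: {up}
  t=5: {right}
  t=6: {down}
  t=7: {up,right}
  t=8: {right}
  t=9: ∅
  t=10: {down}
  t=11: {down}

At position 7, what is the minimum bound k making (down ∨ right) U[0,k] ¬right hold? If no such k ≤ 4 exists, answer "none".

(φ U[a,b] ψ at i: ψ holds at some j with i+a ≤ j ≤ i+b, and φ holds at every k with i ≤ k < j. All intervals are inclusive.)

2

Need earliest j ≥ 7 with ¬right, and (down ∨ right) at every k in [7,j-1].
  j=7: rhs fails.
  j=8: rhs fails.
  j=9: rhs holds; lhs holds on [7,8]. k = 2.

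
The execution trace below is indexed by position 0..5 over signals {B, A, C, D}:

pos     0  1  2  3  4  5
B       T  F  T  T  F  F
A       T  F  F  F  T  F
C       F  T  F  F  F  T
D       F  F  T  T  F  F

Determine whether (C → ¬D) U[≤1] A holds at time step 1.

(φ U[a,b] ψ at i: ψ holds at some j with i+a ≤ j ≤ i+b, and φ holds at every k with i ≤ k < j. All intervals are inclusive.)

Need some j in [1,2] with A, and (C → ¬D) at every k in [1,j-1].
  j=1: A false.
  j=2: A false.
No j in the window works → until fails.

Does not hold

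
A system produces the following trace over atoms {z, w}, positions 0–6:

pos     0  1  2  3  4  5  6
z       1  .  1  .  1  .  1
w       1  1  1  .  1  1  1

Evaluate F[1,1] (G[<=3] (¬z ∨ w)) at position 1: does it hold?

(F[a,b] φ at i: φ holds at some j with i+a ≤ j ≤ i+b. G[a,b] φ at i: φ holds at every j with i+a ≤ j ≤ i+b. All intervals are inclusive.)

Check G[<=3] (¬z ∨ w) at each j in [2,2]:
  j=2: holds on [2,5]
Found at j=2 → formula holds.

Holds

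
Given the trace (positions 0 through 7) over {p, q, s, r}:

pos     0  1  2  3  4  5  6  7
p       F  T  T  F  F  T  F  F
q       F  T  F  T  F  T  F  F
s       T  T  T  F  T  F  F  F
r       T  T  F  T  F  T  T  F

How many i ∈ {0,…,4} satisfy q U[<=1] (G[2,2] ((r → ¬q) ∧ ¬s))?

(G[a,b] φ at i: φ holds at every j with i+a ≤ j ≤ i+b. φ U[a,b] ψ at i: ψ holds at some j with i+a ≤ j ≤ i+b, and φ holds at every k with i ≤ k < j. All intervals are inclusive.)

2

Evaluate at each i in [0,4]:
  i=0: ✗ (no rhs in [0,1])
  i=1: ✗ (no rhs in [1,2])
  i=2: ✗ (no rhs in [2,3])
  i=3: ✓ (rhs at j=4; lhs holds on [3,3])
  i=4: ✓ (rhs at j=4)
Positions where it holds: {3, 4} → 2.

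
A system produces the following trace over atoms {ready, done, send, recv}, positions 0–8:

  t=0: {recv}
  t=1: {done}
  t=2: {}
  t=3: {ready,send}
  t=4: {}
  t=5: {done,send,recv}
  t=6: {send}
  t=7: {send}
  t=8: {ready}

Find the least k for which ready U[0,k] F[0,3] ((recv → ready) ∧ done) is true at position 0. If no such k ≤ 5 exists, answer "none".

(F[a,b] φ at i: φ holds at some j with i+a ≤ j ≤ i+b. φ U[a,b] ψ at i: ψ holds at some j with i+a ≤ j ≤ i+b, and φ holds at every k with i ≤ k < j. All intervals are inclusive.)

0

Need earliest j ≥ 0 with F[0,3] ((recv → ready) ∧ done), and ready at every k in [0,j-1].
  j=0: rhs holds (empty prefix). k = 0.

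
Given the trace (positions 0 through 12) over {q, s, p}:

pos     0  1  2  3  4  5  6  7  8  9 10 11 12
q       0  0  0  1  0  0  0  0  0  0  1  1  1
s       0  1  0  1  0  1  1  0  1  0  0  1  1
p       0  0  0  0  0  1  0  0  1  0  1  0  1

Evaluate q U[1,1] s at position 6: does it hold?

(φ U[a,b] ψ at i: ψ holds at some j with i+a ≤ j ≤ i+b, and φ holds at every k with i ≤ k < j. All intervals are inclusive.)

False

Need some j in [7,7] with s, and q at every k in [6,j-1].
  j=7: s false.
No j in the window works → until fails.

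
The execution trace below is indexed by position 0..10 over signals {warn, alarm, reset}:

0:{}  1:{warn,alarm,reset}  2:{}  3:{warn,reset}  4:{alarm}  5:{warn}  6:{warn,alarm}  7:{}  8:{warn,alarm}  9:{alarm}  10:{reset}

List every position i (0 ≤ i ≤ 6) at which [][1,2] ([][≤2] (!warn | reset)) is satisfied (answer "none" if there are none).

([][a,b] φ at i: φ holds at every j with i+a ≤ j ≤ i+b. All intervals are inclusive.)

0

Evaluate at each i in [0,6]:
  i=0: ✓ (all of [1,2])
  i=1: ✗ (fails at j=3)
  i=2: ✗ (fails at j=3)
  i=3: ✗ (fails at j=4)
  i=4: ✗ (fails at j=5)
  i=5: ✗ (fails at j=6)
  i=6: ✗ (fails at j=7)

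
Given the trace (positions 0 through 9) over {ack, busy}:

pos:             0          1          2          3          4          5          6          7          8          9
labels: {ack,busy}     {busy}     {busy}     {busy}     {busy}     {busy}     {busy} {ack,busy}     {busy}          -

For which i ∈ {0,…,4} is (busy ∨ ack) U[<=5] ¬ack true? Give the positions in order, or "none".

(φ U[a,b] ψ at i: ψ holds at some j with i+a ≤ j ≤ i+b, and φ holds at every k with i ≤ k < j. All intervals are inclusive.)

Evaluate at each i in [0,4]:
  i=0: ✓ (rhs at j=1; lhs holds on [0,0])
  i=1: ✓ (rhs at j=1)
  i=2: ✓ (rhs at j=2)
  i=3: ✓ (rhs at j=3)
  i=4: ✓ (rhs at j=4)

0, 1, 2, 3, 4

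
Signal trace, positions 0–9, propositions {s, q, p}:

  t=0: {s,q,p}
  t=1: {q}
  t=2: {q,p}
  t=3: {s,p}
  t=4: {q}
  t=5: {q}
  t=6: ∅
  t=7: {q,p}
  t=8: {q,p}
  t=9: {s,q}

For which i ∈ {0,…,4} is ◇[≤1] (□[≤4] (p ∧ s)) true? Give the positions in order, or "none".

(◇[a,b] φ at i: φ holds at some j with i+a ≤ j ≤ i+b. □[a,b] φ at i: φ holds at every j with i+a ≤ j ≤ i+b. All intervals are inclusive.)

Evaluate at each i in [0,4]:
  i=0: ✗ (none in [0,1])
  i=1: ✗ (none in [1,2])
  i=2: ✗ (none in [2,3])
  i=3: ✗ (none in [3,4])
  i=4: ✗ (none in [4,5])

none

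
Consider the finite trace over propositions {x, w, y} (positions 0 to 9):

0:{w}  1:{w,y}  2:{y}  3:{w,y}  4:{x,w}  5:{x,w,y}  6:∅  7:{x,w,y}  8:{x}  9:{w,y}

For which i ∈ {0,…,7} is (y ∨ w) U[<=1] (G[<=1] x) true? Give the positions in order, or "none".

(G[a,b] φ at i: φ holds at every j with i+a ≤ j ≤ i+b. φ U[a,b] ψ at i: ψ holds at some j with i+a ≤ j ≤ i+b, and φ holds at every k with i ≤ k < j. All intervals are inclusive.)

Evaluate at each i in [0,7]:
  i=0: ✗ (no rhs in [0,1])
  i=1: ✗ (no rhs in [1,2])
  i=2: ✗ (no rhs in [2,3])
  i=3: ✓ (rhs at j=4; lhs holds on [3,3])
  i=4: ✓ (rhs at j=4)
  i=5: ✗ (no rhs in [5,6])
  i=6: ✗ (lhs fails at k=6 before rhs at j=7)
  i=7: ✓ (rhs at j=7)

3, 4, 7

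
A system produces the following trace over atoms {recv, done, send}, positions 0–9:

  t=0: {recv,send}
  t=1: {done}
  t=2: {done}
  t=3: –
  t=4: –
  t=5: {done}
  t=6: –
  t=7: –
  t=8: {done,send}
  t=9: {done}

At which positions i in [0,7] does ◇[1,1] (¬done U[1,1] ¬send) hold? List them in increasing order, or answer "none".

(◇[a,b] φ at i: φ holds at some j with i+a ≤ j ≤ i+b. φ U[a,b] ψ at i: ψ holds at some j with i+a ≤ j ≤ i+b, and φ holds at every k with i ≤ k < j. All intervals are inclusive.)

Evaluate at each i in [0,7]:
  i=0: ✗ (none in [1,1])
  i=1: ✗ (none in [2,2])
  i=2: ✓ (witness j=3)
  i=3: ✓ (witness j=4)
  i=4: ✗ (none in [5,5])
  i=5: ✓ (witness j=6)
  i=6: ✗ (none in [7,7])
  i=7: ✗ (none in [8,8])

2, 3, 5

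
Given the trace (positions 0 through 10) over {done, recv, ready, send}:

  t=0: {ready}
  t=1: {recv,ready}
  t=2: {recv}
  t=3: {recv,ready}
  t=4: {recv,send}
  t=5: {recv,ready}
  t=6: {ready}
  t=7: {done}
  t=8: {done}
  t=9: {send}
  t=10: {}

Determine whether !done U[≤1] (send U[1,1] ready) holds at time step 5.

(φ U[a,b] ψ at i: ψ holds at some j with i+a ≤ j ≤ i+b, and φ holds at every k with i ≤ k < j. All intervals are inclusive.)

No

Need some j in [5,6] with (send U[1,1] ready), and !done at every k in [5,j-1].
  j=5: (send U[1,1] ready) — fails.
  j=6: (send U[1,1] ready) — fails.
No j in the window works → until fails.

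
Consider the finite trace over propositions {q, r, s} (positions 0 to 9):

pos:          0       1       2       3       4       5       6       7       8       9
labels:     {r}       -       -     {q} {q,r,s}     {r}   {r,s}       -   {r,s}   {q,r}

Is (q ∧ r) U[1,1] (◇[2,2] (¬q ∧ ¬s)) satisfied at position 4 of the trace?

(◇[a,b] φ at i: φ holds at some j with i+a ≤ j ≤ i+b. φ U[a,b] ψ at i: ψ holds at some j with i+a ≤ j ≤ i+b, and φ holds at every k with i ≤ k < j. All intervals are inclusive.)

Need some j in [5,5] with ◇[2,2] (¬q ∧ ¬s), and (q ∧ r) at every k in [4,j-1].
  j=5: ◇[2,2] (¬q ∧ ¬s) holds; (q ∧ r) holds at every k in [4,4] → satisfied.

True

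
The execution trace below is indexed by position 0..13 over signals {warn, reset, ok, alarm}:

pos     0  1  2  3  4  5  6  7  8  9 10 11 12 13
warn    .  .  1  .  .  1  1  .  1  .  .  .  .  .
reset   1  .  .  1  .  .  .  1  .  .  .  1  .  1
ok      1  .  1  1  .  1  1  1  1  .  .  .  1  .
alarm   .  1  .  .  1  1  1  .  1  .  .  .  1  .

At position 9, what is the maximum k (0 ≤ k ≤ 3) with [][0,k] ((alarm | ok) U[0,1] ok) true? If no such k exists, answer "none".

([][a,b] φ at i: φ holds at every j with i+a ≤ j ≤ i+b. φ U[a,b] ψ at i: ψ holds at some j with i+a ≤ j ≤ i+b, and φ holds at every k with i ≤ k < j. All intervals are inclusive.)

((alarm | ok) U[0,1] ok) must hold from j=9 onward; find where it first fails.
  j=9: fails → no k works.

none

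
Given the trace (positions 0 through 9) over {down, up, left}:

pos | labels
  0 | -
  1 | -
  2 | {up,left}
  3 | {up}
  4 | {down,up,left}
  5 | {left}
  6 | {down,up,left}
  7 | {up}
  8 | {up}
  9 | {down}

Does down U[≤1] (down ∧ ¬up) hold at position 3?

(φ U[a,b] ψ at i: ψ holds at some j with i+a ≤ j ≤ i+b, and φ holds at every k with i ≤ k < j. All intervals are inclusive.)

Need some j in [3,4] with (down ∧ ¬up), and down at every k in [3,j-1].
  j=3: (down ∧ ¬up) false.
  j=4: (down ∧ ¬up) false.
No j in the window works → until fails.

Does not hold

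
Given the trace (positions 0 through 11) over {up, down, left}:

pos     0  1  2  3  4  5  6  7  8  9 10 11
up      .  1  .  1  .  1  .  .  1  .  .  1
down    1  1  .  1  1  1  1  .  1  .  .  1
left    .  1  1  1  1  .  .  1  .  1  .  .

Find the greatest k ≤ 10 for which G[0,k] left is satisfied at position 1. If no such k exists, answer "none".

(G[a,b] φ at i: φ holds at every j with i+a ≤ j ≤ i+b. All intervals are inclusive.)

3

left must hold from j=1 onward; find where it first fails.
  j=1: holds
  j=2: holds
  j=3: holds
  j=4: holds
  j=5: fails
Holds on [1,4], so largest k = 3.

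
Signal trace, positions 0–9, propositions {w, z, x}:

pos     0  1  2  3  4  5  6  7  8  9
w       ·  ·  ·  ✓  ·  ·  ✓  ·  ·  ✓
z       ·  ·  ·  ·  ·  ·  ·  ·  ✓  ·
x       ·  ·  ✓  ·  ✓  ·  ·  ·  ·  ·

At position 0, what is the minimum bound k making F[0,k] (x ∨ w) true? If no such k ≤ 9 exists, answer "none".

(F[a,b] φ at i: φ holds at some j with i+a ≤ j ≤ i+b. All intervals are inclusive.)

2

Scan j = 0,1,… for (x ∨ w):
  j=0: fails
  j=1: fails
  j=2: holds
First hit at j=2, so smallest k = 2-0 = 2.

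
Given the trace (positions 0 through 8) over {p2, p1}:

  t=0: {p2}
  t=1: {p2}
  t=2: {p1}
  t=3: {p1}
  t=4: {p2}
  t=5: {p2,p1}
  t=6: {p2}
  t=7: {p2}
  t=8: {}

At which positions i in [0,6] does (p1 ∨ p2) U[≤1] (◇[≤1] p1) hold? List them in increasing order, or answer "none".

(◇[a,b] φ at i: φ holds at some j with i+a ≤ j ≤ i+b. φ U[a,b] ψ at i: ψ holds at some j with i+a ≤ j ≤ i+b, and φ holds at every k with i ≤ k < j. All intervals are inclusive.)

0, 1, 2, 3, 4, 5

Evaluate at each i in [0,6]:
  i=0: ✓ (rhs at j=1; lhs holds on [0,0])
  i=1: ✓ (rhs at j=1)
  i=2: ✓ (rhs at j=2)
  i=3: ✓ (rhs at j=3)
  i=4: ✓ (rhs at j=4)
  i=5: ✓ (rhs at j=5)
  i=6: ✗ (no rhs in [6,7])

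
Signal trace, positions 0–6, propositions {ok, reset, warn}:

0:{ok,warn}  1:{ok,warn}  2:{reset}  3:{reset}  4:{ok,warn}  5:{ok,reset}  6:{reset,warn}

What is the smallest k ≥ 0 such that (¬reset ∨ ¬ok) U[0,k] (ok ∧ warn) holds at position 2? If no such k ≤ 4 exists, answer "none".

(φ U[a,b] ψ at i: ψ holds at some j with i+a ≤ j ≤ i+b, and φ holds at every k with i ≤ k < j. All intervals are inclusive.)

Need earliest j ≥ 2 with (ok ∧ warn), and (¬reset ∨ ¬ok) at every k in [2,j-1].
  j=2: rhs fails.
  j=3: rhs fails.
  j=4: rhs holds; lhs holds on [2,3]. k = 2.

2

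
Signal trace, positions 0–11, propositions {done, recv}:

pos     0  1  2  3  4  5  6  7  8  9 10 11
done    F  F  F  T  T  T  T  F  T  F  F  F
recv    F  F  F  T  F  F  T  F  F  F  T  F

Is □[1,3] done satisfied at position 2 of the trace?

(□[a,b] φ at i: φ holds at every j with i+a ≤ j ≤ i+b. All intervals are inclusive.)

True

Check done at every j in [3,5]:
  j=3: true
  j=4: true
  j=5: true
All positions satisfy it → formula holds.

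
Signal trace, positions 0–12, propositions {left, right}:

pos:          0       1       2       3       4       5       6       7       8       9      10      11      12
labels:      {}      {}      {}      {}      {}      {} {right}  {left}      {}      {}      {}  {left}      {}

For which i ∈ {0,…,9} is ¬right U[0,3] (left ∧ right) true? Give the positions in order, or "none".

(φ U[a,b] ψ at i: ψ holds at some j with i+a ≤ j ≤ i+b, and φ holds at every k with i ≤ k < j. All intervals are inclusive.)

Evaluate at each i in [0,9]:
  i=0: ✗ (no rhs in [0,3])
  i=1: ✗ (no rhs in [1,4])
  i=2: ✗ (no rhs in [2,5])
  i=3: ✗ (no rhs in [3,6])
  i=4: ✗ (no rhs in [4,7])
  i=5: ✗ (no rhs in [5,8])
  i=6: ✗ (no rhs in [6,9])
  i=7: ✗ (no rhs in [7,10])
  i=8: ✗ (no rhs in [8,11])
  i=9: ✗ (no rhs in [9,12])

none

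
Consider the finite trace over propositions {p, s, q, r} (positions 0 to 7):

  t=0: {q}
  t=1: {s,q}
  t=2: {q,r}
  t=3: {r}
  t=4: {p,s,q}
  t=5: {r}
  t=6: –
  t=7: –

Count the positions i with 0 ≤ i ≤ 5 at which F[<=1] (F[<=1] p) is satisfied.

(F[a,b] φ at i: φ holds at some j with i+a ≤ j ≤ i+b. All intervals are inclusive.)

3

Evaluate at each i in [0,5]:
  i=0: ✗ (none in [0,1])
  i=1: ✗ (none in [1,2])
  i=2: ✓ (witness j=3)
  i=3: ✓ (witness j=3)
  i=4: ✓ (witness j=4)
  i=5: ✗ (none in [5,6])
Positions where it holds: {2, 3, 4} → 3.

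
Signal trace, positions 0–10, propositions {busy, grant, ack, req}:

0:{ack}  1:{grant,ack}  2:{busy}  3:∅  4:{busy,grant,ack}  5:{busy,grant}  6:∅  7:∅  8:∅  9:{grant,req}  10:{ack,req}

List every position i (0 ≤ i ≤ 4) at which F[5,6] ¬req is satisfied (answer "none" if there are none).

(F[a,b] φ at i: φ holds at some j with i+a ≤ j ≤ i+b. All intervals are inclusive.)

Evaluate at each i in [0,4]:
  i=0: ✓ (witness j=5)
  i=1: ✓ (witness j=6)
  i=2: ✓ (witness j=7)
  i=3: ✓ (witness j=8)
  i=4: ✗ (none in [9,10])

0, 1, 2, 3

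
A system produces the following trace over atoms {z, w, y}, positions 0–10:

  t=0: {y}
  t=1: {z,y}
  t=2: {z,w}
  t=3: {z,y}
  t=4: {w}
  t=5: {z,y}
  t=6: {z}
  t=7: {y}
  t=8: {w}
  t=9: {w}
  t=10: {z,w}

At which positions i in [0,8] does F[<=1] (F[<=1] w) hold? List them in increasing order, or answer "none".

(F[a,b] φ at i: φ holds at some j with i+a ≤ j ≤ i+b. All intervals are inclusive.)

Evaluate at each i in [0,8]:
  i=0: ✓ (witness j=1)
  i=1: ✓ (witness j=1)
  i=2: ✓ (witness j=2)
  i=3: ✓ (witness j=3)
  i=4: ✓ (witness j=4)
  i=5: ✗ (none in [5,6])
  i=6: ✓ (witness j=7)
  i=7: ✓ (witness j=7)
  i=8: ✓ (witness j=8)

0, 1, 2, 3, 4, 6, 7, 8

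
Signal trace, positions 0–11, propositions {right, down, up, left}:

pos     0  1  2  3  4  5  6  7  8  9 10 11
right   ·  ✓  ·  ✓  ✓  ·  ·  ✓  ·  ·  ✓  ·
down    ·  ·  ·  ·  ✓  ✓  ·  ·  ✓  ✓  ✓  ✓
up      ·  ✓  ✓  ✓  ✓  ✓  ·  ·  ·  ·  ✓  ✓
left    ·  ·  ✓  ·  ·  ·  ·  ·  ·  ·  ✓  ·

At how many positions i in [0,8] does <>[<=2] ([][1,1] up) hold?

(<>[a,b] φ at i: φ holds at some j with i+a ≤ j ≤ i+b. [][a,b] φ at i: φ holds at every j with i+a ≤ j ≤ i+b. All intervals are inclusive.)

7

Evaluate at each i in [0,8]:
  i=0: ✓ (witness j=0)
  i=1: ✓ (witness j=1)
  i=2: ✓ (witness j=2)
  i=3: ✓ (witness j=3)
  i=4: ✓ (witness j=4)
  i=5: ✗ (none in [5,7])
  i=6: ✗ (none in [6,8])
  i=7: ✓ (witness j=9)
  i=8: ✓ (witness j=9)
Positions where it holds: {0, 1, 2, 3, 4, 7, 8} → 7.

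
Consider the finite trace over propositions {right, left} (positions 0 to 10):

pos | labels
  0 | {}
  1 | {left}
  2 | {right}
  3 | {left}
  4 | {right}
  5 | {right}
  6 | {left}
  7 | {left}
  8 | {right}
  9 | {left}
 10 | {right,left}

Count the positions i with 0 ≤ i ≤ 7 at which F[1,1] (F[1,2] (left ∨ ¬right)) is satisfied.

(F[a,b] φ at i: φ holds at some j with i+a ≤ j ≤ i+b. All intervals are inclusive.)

7

Evaluate at each i in [0,7]:
  i=0: ✓ (witness j=1)
  i=1: ✓ (witness j=2)
  i=2: ✗ (none in [3,3])
  i=3: ✓ (witness j=4)
  i=4: ✓ (witness j=5)
  i=5: ✓ (witness j=6)
  i=6: ✓ (witness j=7)
  i=7: ✓ (witness j=8)
Positions where it holds: {0, 1, 3, 4, 5, 6, 7} → 7.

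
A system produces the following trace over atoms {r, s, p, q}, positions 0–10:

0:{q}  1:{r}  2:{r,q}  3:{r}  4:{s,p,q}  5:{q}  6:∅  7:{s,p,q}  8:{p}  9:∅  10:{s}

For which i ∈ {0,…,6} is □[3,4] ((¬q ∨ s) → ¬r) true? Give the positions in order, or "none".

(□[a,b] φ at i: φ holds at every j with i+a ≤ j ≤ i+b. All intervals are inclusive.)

Evaluate at each i in [0,6]:
  i=0: ✗ (fails at j=3)
  i=1: ✓ (all of [4,5])
  i=2: ✓ (all of [5,6])
  i=3: ✓ (all of [6,7])
  i=4: ✓ (all of [7,8])
  i=5: ✓ (all of [8,9])
  i=6: ✓ (all of [9,10])

1, 2, 3, 4, 5, 6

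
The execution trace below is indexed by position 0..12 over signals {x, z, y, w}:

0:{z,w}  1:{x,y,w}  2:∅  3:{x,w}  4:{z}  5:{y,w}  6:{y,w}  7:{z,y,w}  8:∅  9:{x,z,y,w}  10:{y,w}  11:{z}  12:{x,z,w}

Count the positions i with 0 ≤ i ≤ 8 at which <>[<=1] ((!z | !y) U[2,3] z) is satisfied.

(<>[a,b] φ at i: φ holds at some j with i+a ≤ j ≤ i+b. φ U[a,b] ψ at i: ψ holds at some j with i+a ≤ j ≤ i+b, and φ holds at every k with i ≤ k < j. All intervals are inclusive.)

6

Evaluate at each i in [0,8]:
  i=0: ✓ (witness j=1)
  i=1: ✓ (witness j=1)
  i=2: ✓ (witness j=2)
  i=3: ✓ (witness j=4)
  i=4: ✓ (witness j=4)
  i=5: ✓ (witness j=5)
  i=6: ✗ (none in [6,7])
  i=7: ✗ (none in [7,8])
  i=8: ✗ (none in [8,9])
Positions where it holds: {0, 1, 2, 3, 4, 5} → 6.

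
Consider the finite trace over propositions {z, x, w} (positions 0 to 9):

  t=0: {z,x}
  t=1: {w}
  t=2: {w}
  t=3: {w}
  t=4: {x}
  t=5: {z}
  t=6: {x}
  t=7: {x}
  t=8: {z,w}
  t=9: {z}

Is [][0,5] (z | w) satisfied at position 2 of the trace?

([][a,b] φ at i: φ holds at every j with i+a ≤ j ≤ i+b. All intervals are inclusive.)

Check (z | w) at every j in [2,7]:
  j=2: true
  j=3: true
  j=4: false
  j=5: true
  j=6: false
  j=7: false
Fails at j=4 → formula fails.

False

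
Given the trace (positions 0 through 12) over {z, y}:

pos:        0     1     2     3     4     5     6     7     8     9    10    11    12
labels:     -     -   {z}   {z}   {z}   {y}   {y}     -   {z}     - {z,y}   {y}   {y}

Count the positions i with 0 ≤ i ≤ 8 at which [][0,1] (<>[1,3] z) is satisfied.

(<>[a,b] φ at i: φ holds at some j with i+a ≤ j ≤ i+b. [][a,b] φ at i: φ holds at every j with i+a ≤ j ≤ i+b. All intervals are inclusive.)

7

Evaluate at each i in [0,8]:
  i=0: ✓ (all of [0,1])
  i=1: ✓ (all of [1,2])
  i=2: ✓ (all of [2,3])
  i=3: ✗ (fails at j=4)
  i=4: ✗ (fails at j=4)
  i=5: ✓ (all of [5,6])
  i=6: ✓ (all of [6,7])
  i=7: ✓ (all of [7,8])
  i=8: ✓ (all of [8,9])
Positions where it holds: {0, 1, 2, 5, 6, 7, 8} → 7.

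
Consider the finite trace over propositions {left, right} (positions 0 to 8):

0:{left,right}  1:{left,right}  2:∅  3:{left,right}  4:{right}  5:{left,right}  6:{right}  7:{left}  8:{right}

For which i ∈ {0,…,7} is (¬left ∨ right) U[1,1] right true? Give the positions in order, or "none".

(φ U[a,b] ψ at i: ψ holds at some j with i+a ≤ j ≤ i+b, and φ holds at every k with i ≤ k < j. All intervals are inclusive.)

0, 2, 3, 4, 5

Evaluate at each i in [0,7]:
  i=0: ✓ (rhs at j=1; lhs holds on [0,0])
  i=1: ✗ (no rhs in [2,2])
  i=2: ✓ (rhs at j=3; lhs holds on [2,2])
  i=3: ✓ (rhs at j=4; lhs holds on [3,3])
  i=4: ✓ (rhs at j=5; lhs holds on [4,4])
  i=5: ✓ (rhs at j=6; lhs holds on [5,5])
  i=6: ✗ (no rhs in [7,7])
  i=7: ✗ (lhs fails at k=7 before rhs at j=8)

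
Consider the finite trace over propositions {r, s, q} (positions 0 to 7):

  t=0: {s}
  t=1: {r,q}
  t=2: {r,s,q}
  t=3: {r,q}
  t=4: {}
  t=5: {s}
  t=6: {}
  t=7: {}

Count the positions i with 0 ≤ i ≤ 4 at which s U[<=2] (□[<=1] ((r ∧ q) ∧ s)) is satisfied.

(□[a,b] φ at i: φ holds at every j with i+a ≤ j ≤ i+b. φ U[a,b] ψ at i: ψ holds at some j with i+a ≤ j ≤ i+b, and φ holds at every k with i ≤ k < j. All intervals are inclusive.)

Evaluate at each i in [0,4]:
  i=0: ✗ (no rhs in [0,2])
  i=1: ✗ (no rhs in [1,3])
  i=2: ✗ (no rhs in [2,4])
  i=3: ✗ (no rhs in [3,5])
  i=4: ✗ (no rhs in [4,6])
Positions where it holds: {} → 0.

0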